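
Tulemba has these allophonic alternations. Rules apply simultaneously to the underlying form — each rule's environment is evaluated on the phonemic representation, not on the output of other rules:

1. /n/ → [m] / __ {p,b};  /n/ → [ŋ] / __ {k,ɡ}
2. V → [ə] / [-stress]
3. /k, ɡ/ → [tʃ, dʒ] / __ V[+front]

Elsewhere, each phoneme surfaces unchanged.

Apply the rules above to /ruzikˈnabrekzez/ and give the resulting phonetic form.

/r/ stays [r].
/u/ (between /r/ and /z/) occurs in an unstressed syllable → [ə] by rule 2.
/z/ (between /u/ and /i/) is unaffected → [z].
/i/ (between /z/ and /k/) occurs in an unstressed syllable → [ə] by rule 2.
/k/ (between /i/ and /n/): rule 3 targets it, but not before a front vowel → unchanged [k].
/n/ (between /k/ and /a/) is in the target of rule 1 but the environment (before a labial or velar stop) is not met → [n].
/a/ (between /n/ and /b/): rule 2 targets it, but not in an unstressed syllable → unchanged [a].
/b/ (between /a/ and /r/): no rule targets it → [b].
/r/ stays [r].
/e/ (between /r/ and /k/) occurs in an unstressed syllable → [ə] by rule 2.
/k/ (between /e/ and /z/) fails the environment for rule 3, so it stays [k].
/z/ (between /k/ and /e/): no rule targets it → [z].
/e/ — between /z/ and /z/, in an unstressed syllable — surfaces as [ə] (rule 2).
/z/ (word-final) is unaffected → [z].

[rəzəkˈnabrəkzəz]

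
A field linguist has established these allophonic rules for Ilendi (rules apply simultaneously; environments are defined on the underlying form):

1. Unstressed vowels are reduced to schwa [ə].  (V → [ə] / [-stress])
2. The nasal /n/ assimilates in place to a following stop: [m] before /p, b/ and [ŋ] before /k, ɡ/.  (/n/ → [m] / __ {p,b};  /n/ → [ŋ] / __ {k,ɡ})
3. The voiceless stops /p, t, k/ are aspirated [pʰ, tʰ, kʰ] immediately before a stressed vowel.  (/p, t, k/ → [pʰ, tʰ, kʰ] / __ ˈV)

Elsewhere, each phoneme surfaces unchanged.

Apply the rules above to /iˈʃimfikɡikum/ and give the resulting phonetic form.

[əˈʃimfəkɡəkəm]

/i/ (word-initial) occurs in an unstressed syllable → [ə] by rule 1.
/ʃ/ (between /i/ and /i/) is unaffected → [ʃ].
/i/ (between /ʃ/ and /m/) is in the target of rule 1 but the environment (in an unstressed syllable) is not met → [i].
/m/ (between /i/ and /f/): no rule targets it → [m].
/f/ (between /m/ and /i/): no rule targets it → [f].
/i/ meets the environment for rule 1 (in an unstressed syllable) → [ə].
/k/ (between /i/ and /ɡ/) fails the environment for rule 3, so it stays [k].
/ɡ/ — not in any rule's target class → [ɡ].
/i/ meets the environment for rule 1 (in an unstressed syllable) → [ə].
/k/ — between /i/ and /u/; rule 3 does not apply here → [k].
Rule 1 applies to /u/ (between /k/ and /m/: in an unstressed syllable) → [ə].
/m/ stays [m].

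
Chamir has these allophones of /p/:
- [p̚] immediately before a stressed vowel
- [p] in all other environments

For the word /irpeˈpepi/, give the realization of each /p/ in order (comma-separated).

Occurrence 1 (position 3): no conditioning environment matches → elsewhere allophone [p].
Occurrence 2 (position 5): immediately before a stressed vowel → [p̚].
Occurrence 3 (position 7): no conditioning environment matches → elsewhere allophone [p].

[p], [p̚], [p]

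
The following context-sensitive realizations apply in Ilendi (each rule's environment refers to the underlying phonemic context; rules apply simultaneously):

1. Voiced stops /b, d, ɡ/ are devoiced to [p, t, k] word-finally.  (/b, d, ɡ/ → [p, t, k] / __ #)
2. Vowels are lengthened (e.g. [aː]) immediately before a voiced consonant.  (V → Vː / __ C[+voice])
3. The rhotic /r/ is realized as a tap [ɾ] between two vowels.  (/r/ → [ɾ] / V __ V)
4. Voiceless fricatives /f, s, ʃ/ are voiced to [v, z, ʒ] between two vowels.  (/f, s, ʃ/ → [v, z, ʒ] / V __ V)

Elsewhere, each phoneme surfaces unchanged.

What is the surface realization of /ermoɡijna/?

/e/ — word-initial, before a voiced consonant — surfaces as [eː] (rule 2).
/r/ (between /e/ and /m/) is in the target of rule 3 but the environment (between two vowels) is not met → [r].
/m/ stays [m].
/o/ meets the environment for rule 2 (before a voiced consonant) → [oː].
/ɡ/ (between /o/ and /i/) fails the environment for rule 1, so it stays [ɡ].
/i/ (between /ɡ/ and /j/): before a voiced consonant, so rule 2 applies → [iː].
/j/ (between /i/ and /n/): no rule targets it → [j].
/n/ — not in any rule's target class → [n].
/a/ (word-final) fails the environment for rule 2, so it stays [a].

[eːrmoːɡiːjna]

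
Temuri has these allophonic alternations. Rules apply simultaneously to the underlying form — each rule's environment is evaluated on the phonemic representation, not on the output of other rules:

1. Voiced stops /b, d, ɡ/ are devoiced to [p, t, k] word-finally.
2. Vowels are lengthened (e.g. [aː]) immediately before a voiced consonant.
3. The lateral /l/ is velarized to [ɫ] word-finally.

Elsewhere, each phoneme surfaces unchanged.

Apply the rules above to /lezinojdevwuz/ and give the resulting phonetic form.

/l/ — word-initial; rule 3 does not apply here → [l].
/e/ meets the environment for rule 2 (before a voiced consonant) → [eː].
/z/ — not in any rule's target class → [z].
/i/ (between /z/ and /n/): before a voiced consonant, so rule 2 applies → [iː].
/n/ (between /i/ and /o/) is unaffected → [n].
Rule 2 applies to /o/ (between /n/ and /j/: before a voiced consonant) → [oː].
/j/ (between /o/ and /d/): no rule targets it → [j].
/d/ (between /j/ and /e/) is in the target of rule 1 but the environment (word-finally) is not met → [d].
/e/ (between /d/ and /v/): before a voiced consonant, so rule 2 applies → [eː].
/v/ (between /e/ and /w/) is unaffected → [v].
/w/ (between /v/ and /u/): no rule targets it → [w].
Rule 2 applies to /u/ (between /w/ and /z/: before a voiced consonant) → [uː].
/z/ — not in any rule's target class → [z].

[leːziːnoːjdeːvwuːz]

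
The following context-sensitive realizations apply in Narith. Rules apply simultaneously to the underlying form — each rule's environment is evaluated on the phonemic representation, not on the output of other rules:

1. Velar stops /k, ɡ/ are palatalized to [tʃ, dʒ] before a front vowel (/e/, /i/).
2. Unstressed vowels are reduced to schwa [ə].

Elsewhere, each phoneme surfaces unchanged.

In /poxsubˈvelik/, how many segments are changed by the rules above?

3

Segments that undergo a rule: /o/ → [ə] (rule 2); /u/ → [ə] (rule 2); /i/ → [ə] (rule 2).
All other segments surface unchanged.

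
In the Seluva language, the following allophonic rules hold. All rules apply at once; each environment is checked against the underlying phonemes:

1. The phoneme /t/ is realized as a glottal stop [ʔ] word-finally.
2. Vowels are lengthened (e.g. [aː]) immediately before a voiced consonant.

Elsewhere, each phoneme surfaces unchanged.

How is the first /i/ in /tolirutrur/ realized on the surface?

[iː]

/i/ meets the environment for rule 2 (before a voiced consonant) → [iː].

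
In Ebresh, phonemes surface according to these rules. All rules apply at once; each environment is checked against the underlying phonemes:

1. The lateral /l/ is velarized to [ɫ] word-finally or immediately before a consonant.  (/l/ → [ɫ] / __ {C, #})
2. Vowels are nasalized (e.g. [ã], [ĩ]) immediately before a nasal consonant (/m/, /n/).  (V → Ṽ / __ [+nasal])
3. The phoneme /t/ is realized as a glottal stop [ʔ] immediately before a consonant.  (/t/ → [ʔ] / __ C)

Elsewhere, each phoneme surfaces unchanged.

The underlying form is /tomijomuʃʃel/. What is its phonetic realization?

[tõmijõmuʃʃeɫ]

/t/ (word-initial): rule 3 targets it, but not immediately before a consonant → unchanged [t].
/o/ (between /t/ and /m/): before a nasal consonant, so rule 2 applies → [õ].
/i/ (between /m/ and /j/): rule 2 targets it, but not before a nasal consonant → unchanged [i].
/o/ — between /j/ and /m/, before a nasal consonant — surfaces as [õ] (rule 2).
/u/ (between /m/ and /ʃ/) fails the environment for rule 2, so it stays [u].
/e/ (between /ʃ/ and /l/): rule 2 targets it, but not before a nasal consonant → unchanged [e].
Rule 1 applies to /l/ (word-final: word-finally or immediately before a consonant) → [ɫ].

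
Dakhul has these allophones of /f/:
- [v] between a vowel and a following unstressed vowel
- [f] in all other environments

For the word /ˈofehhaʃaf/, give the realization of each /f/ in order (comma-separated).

[v], [f]

Occurrence 1 (position 2): between a vowel and a following unstressed vowel → [v].
Occurrence 2 (position 9): no conditioning environment matches → elsewhere allophone [f].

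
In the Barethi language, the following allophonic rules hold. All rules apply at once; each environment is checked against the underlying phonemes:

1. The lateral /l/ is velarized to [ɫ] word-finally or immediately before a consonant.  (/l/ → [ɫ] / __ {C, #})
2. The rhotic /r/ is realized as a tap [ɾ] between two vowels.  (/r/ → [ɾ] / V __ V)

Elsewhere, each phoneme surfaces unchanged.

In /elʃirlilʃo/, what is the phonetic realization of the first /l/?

[ɫ]

Rule 1 applies to /l/ (between /e/ and /ʃ/: word-finally or immediately before a consonant) → [ɫ].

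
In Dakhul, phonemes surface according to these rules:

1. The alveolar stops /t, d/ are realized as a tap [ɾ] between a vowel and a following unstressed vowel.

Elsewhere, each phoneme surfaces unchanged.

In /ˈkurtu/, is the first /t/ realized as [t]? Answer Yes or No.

Yes

/t/ (between /r/ and /u/): rule 1 targets it, but not between a vowel and a following unstressed vowel → unchanged [t].
The actual realization is [t], which matches [t].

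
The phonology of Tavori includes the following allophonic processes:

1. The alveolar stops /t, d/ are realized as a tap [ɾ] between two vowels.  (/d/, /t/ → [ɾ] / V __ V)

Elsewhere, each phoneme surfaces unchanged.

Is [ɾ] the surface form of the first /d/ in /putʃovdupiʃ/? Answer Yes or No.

No

/d/ — between /v/ and /u/; rule 1 does not apply here → [d].
The actual realization is [d], not [ɾ].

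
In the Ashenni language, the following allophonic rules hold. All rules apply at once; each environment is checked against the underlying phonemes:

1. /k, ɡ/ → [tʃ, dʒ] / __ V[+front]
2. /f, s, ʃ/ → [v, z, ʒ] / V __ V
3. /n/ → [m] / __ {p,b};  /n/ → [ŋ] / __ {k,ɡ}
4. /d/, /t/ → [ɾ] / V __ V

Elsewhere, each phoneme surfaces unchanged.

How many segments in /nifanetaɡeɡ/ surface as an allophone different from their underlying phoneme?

3

Segments that undergo a rule: /f/ → [v] (rule 2); /t/ → [ɾ] (rule 4); /ɡ/ → [dʒ] (rule 1).
All other segments surface unchanged.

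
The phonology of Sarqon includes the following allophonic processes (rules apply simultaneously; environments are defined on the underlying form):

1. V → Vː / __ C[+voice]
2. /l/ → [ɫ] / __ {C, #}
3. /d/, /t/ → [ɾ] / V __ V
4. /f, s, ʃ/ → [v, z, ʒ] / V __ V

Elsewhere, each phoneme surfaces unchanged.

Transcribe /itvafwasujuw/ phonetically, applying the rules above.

[itvafwazuːjuːw]

/i/ — word-initial; rule 1 does not apply here → [i].
/t/ (between /i/ and /v/) fails the environment for rule 3, so it stays [t].
/v/ — not in any rule's target class → [v].
/a/ (between /v/ and /f/): rule 1 targets it, but not before a voiced consonant → unchanged [a].
/f/ — between /a/ and /w/; rule 4 does not apply here → [f].
/w/ (between /f/ and /a/) is unaffected → [w].
/a/ (between /w/ and /s/) is in the target of rule 1 but the environment (before a voiced consonant) is not met → [a].
Rule 4 applies to /s/ (between /a/ and /u/: between two vowels) → [z].
/u/ (between /s/ and /j/) occurs before a voiced consonant → [uː] by rule 1.
/j/ (between /u/ and /u/) is unaffected → [j].
/u/ (between /j/ and /w/) occurs before a voiced consonant → [uː] by rule 1.
/w/ (word-final): no rule targets it → [w].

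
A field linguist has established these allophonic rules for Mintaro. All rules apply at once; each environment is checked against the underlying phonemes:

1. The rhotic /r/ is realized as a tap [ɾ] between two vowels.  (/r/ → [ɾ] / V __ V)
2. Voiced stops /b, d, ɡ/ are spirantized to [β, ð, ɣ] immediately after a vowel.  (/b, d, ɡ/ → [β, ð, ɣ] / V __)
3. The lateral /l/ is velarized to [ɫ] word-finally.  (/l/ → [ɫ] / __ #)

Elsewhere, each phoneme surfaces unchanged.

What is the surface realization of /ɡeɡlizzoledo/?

[ɡeɣlizzoleðo]

/ɡ/ — word-initial; rule 2 does not apply here → [ɡ].
/ɡ/ (between /e/ and /l/): immediately after a vowel, so rule 2 applies → [ɣ].
/l/ — between /ɡ/ and /i/; rule 3 does not apply here → [l].
/l/ (between /o/ and /e/) fails the environment for rule 3, so it stays [l].
Rule 2 applies to /d/ (between /e/ and /o/: immediately after a vowel) → [ð].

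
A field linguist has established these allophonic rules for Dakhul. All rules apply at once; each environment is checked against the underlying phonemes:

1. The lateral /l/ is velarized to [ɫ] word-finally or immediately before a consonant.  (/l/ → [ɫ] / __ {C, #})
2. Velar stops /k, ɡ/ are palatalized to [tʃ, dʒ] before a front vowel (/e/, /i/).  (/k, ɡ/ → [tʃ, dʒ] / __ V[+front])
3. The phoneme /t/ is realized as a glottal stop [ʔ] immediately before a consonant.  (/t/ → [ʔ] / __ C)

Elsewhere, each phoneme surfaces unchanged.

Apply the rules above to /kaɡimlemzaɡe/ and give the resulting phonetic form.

/k/ (word-initial) is in the target of rule 2 but the environment (before a front vowel) is not met → [k].
/a/ (between /k/ and /ɡ/) is unaffected → [a].
/ɡ/ — between /a/ and /i/, before a front vowel — surfaces as [dʒ] (rule 2).
/i/ (between /ɡ/ and /m/): no rule targets it → [i].
/m/ stays [m].
/l/ — between /m/ and /e/; rule 1 does not apply here → [l].
/e/ (between /l/ and /m/) is unaffected → [e].
/m/ (between /e/ and /z/) is unaffected → [m].
/z/ stays [z].
/a/ (between /z/ and /ɡ/): no rule targets it → [a].
/ɡ/ meets the environment for rule 2 (before a front vowel) → [dʒ].
/e/ (word-final) is unaffected → [e].

[kadʒimlemzadʒe]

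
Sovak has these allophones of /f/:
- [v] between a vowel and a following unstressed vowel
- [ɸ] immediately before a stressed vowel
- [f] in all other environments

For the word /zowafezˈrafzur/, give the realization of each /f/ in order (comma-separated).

[v], [f]

Occurrence 1 (position 5): between a vowel and a following unstressed vowel → [v].
Occurrence 2 (position 10): no conditioning environment matches → elsewhere allophone [f].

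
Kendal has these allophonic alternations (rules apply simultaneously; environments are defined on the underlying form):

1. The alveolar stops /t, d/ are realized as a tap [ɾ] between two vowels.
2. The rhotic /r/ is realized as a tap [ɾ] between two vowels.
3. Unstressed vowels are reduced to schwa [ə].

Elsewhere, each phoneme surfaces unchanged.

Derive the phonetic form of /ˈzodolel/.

/z/ — not in any rule's target class → [z].
/o/ — between /z/ and /d/; rule 3 does not apply here → [o].
Rule 1 applies to /d/ (between /o/ and /o/: between two vowels) → [ɾ].
/o/ (between /d/ and /l/) occurs in an unstressed syllable → [ə] by rule 3.
/l/ (between /o/ and /e/) is unaffected → [l].
/e/ (between /l/ and /l/): in an unstressed syllable, so rule 3 applies → [ə].
/l/ (word-final): no rule targets it → [l].

[ˈzoɾələl]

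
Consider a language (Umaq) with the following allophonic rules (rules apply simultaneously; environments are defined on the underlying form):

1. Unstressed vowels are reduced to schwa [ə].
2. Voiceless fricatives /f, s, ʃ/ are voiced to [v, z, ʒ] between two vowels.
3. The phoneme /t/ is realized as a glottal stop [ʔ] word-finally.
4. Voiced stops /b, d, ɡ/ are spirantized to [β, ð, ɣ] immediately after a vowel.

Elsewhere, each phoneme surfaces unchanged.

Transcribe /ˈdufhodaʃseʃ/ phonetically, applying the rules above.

/d/ (word-initial) is in the target of rule 4 but the environment (immediately after a vowel) is not met → [d].
/u/ (between /d/ and /f/): rule 1 targets it, but not in an unstressed syllable → unchanged [u].
/f/ (between /u/ and /h/): rule 2 targets it, but not between two vowels → unchanged [f].
/h/ (between /f/ and /o/): no rule targets it → [h].
/o/ (between /h/ and /d/) occurs in an unstressed syllable → [ə] by rule 1.
/d/ — between /o/ and /a/, immediately after a vowel — surfaces as [ð] (rule 4).
Rule 1 applies to /a/ (between /d/ and /ʃ/: in an unstressed syllable) → [ə].
/ʃ/ (between /a/ and /s/): rule 2 targets it, but not between two vowels → unchanged [ʃ].
/s/ (between /ʃ/ and /e/): rule 2 targets it, but not between two vowels → unchanged [s].
/e/ (between /s/ and /ʃ/): in an unstressed syllable, so rule 1 applies → [ə].
/ʃ/ (word-final): rule 2 targets it, but not between two vowels → unchanged [ʃ].

[ˈdufhəðəʃsəʃ]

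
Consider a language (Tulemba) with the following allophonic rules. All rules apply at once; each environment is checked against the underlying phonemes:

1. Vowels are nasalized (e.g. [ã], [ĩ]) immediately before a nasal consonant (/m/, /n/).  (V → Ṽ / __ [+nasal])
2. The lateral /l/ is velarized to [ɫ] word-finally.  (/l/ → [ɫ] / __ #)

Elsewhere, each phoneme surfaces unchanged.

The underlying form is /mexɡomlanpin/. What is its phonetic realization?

/m/ (word-initial) is unaffected → [m].
/e/ (between /m/ and /x/): rule 1 targets it, but not before a nasal consonant → unchanged [e].
/x/ — not in any rule's target class → [x].
/ɡ/ (between /x/ and /o/): no rule targets it → [ɡ].
/o/ (between /ɡ/ and /m/): before a nasal consonant, so rule 1 applies → [õ].
/m/ stays [m].
/l/ (between /m/ and /a/) is in the target of rule 2 but the environment (word-finally) is not met → [l].
/a/ — between /l/ and /n/, before a nasal consonant — surfaces as [ã] (rule 1).
/n/ (between /a/ and /p/) is unaffected → [n].
/p/ stays [p].
/i/ meets the environment for rule 1 (before a nasal consonant) → [ĩ].
/n/ stays [n].

[mexɡõmlãnpĩn]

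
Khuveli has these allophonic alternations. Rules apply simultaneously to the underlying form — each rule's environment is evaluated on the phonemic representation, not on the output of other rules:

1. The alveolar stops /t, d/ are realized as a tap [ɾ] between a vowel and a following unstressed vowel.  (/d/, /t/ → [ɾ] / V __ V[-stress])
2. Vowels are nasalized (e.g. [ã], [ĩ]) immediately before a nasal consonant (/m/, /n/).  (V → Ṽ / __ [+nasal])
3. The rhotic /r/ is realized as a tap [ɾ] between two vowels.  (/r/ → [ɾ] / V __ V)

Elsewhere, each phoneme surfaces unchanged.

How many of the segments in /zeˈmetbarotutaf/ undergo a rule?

Segments that undergo a rule: /e/ → [ẽ] (rule 2); /r/ → [ɾ] (rule 3); /t/ → [ɾ] (rule 1); /t/ → [ɾ] (rule 1).
All other segments surface unchanged.

4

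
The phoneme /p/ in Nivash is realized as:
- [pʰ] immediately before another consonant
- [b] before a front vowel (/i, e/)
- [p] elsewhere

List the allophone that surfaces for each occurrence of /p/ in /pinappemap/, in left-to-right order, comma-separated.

Occurrence 1 (position 1): before a front vowel (/i, e/) → [b].
Occurrence 2 (position 5): immediately before another consonant → [pʰ].
Occurrence 3 (position 6): before a front vowel (/i, e/) → [b].
Occurrence 4 (position 10): no conditioning environment matches → elsewhere allophone [p].

[b], [pʰ], [b], [p]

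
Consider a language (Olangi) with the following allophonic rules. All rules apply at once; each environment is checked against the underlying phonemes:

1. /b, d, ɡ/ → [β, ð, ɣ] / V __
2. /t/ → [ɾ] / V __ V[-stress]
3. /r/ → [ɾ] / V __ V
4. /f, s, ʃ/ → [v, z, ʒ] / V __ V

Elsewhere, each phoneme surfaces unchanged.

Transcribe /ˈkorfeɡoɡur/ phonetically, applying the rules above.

[ˈkorfeɣoɣur]

/k/ (word-initial): no rule targets it → [k].
/o/ — not in any rule's target class → [o].
/r/ (between /o/ and /f/): rule 3 targets it, but not between two vowels → unchanged [r].
/f/ — between /r/ and /e/; rule 4 does not apply here → [f].
/e/ — not in any rule's target class → [e].
/ɡ/ meets the environment for rule 1 (immediately after a vowel) → [ɣ].
/o/ (between /ɡ/ and /ɡ/) is unaffected → [o].
Rule 1 applies to /ɡ/ (between /o/ and /u/: immediately after a vowel) → [ɣ].
/u/ (between /ɡ/ and /r/): no rule targets it → [u].
/r/ — word-final; rule 3 does not apply here → [r].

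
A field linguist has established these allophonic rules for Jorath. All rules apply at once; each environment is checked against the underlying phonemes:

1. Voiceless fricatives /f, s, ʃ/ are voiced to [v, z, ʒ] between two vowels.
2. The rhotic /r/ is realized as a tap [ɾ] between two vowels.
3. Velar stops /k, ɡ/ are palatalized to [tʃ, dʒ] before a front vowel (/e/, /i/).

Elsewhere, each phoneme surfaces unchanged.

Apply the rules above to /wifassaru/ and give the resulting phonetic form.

/w/ (word-initial): no rule targets it → [w].
/i/ (between /w/ and /f/) is unaffected → [i].
/f/ (between /i/ and /a/): between two vowels, so rule 1 applies → [v].
/a/ (between /f/ and /s/) is unaffected → [a].
/s/ (between /a/ and /s/): rule 1 targets it, but not between two vowels → unchanged [s].
/s/ (between /s/ and /a/) fails the environment for rule 1, so it stays [s].
/a/ (between /s/ and /r/) is unaffected → [a].
/r/ — between /a/ and /u/, between two vowels — surfaces as [ɾ] (rule 2).
/u/ (word-final) is unaffected → [u].

[wivassaɾu]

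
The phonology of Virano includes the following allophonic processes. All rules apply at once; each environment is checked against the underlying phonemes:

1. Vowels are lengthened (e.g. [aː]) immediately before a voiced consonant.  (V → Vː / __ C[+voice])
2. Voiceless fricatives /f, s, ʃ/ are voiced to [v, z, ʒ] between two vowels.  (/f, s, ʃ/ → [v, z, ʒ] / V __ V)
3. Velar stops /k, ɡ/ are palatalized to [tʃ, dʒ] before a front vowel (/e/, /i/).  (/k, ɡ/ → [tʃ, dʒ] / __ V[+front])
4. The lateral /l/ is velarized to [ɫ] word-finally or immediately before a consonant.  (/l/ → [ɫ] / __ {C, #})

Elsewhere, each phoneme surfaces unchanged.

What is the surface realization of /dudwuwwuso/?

/d/ stays [d].
/u/ meets the environment for rule 1 (before a voiced consonant) → [uː].
/d/ — not in any rule's target class → [d].
/w/ (between /d/ and /u/) is unaffected → [w].
/u/ (between /w/ and /w/) occurs before a voiced consonant → [uː] by rule 1.
/w/ — not in any rule's target class → [w].
/w/ (between /w/ and /u/): no rule targets it → [w].
/u/ (between /w/ and /s/) fails the environment for rule 1, so it stays [u].
/s/ (between /u/ and /o/) occurs between two vowels → [z] by rule 2.
/o/ (word-final): rule 1 targets it, but not before a voiced consonant → unchanged [o].

[duːdwuːwwuzo]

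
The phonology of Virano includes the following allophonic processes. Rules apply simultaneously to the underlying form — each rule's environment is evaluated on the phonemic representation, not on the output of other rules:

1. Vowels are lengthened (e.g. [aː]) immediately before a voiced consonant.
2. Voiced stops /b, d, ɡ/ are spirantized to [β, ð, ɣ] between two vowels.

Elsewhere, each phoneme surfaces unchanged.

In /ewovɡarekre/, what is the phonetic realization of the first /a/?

/a/ — between /ɡ/ and /r/, before a voiced consonant — surfaces as [aː] (rule 1).

[aː]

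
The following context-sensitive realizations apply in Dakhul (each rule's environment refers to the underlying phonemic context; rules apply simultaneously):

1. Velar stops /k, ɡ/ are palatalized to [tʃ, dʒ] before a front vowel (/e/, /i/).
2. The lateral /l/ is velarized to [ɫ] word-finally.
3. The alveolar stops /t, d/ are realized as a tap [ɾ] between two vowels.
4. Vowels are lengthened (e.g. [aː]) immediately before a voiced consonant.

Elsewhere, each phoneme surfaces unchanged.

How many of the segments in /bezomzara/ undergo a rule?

Segments that undergo a rule: /e/ → [eː] (rule 4); /o/ → [oː] (rule 4); /a/ → [aː] (rule 4).
All other segments surface unchanged.

3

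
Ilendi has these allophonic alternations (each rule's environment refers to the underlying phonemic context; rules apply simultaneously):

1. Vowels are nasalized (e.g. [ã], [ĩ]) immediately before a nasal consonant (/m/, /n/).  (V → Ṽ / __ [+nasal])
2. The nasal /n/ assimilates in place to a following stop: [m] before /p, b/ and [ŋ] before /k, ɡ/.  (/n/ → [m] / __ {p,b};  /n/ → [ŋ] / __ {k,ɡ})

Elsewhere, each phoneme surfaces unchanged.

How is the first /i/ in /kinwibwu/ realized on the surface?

Rule 1 applies to /i/ (between /k/ and /n/: before a nasal consonant) → [ĩ].

[ĩ]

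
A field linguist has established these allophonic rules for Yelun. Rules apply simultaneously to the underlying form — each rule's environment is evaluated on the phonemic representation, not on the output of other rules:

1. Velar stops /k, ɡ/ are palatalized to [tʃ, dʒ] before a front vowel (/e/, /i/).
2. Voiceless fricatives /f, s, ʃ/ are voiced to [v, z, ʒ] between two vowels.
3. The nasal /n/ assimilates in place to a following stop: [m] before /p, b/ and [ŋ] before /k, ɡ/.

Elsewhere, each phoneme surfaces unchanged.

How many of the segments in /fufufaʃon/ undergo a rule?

3

Segments that undergo a rule: /f/ → [v] (rule 2); /f/ → [v] (rule 2); /ʃ/ → [ʒ] (rule 2).
All other segments surface unchanged.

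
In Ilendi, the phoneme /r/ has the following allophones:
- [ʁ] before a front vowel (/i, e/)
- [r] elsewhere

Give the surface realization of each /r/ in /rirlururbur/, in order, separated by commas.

Occurrence 1 (position 1): before a front vowel (/i, e/) → [ʁ].
Occurrence 2 (position 3): no conditioning environment matches → elsewhere allophone [r].
Occurrence 3 (position 6): no conditioning environment matches → elsewhere allophone [r].
Occurrence 4 (position 8): no conditioning environment matches → elsewhere allophone [r].
Occurrence 5 (position 11): no conditioning environment matches → elsewhere allophone [r].

[ʁ], [r], [r], [r], [r]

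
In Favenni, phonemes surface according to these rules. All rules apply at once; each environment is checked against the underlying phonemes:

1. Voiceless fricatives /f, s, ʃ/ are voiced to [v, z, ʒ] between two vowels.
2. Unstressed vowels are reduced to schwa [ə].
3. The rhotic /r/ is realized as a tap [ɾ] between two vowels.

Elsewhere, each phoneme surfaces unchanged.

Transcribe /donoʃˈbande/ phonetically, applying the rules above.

/d/ (word-initial) is unaffected → [d].
/o/ meets the environment for rule 2 (in an unstressed syllable) → [ə].
/n/ stays [n].
/o/ (between /n/ and /ʃ/) occurs in an unstressed syllable → [ə] by rule 2.
/ʃ/ (between /o/ and /b/) fails the environment for rule 1, so it stays [ʃ].
/b/ (between /ʃ/ and /a/): no rule targets it → [b].
/a/ (between /b/ and /n/): rule 2 targets it, but not in an unstressed syllable → unchanged [a].
/n/ stays [n].
/d/ (between /n/ and /e/): no rule targets it → [d].
/e/ (word-final): in an unstressed syllable, so rule 2 applies → [ə].

[dənəʃˈbandə]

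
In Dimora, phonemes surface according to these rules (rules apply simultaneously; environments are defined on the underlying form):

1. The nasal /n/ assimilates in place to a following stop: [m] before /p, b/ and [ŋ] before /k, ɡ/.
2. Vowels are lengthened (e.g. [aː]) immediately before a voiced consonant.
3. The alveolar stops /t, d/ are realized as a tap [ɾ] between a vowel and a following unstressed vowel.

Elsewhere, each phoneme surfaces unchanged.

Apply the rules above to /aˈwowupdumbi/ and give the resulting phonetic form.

[aːˈwoːwupduːmbi]

/a/ meets the environment for rule 2 (before a voiced consonant) → [aː].
/o/ (between /w/ and /w/): before a voiced consonant, so rule 2 applies → [oː].
/u/ — between /w/ and /p/; rule 2 does not apply here → [u].
/d/ (between /p/ and /u/) is in the target of rule 3 but the environment (between a vowel and a following unstressed vowel) is not met → [d].
/u/ meets the environment for rule 2 (before a voiced consonant) → [uː].
/i/ — word-final; rule 2 does not apply here → [i].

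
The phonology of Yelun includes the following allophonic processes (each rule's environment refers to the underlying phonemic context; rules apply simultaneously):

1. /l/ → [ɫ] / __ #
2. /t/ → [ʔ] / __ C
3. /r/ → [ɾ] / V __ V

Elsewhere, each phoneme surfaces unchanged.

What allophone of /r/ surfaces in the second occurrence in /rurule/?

[ɾ]

Rule 3 applies to /r/ (between /u/ and /u/: between two vowels) → [ɾ].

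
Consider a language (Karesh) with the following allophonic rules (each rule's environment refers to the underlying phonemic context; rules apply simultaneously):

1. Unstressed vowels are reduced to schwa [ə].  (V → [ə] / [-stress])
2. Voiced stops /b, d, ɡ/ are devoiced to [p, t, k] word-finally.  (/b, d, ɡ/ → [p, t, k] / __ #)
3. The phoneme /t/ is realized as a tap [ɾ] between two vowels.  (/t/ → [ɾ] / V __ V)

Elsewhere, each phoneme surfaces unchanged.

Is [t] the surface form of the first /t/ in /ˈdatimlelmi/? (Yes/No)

No

/t/ meets the environment for rule 3 (between two vowels) → [ɾ].
The actual realization is [ɾ], not [t].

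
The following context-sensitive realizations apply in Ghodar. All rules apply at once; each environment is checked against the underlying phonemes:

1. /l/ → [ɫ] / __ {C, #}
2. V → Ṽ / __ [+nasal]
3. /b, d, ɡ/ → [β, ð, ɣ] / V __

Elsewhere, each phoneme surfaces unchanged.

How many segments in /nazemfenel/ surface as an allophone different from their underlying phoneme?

3

Segments that undergo a rule: /e/ → [ẽ] (rule 2); /e/ → [ẽ] (rule 2); /l/ → [ɫ] (rule 1).
All other segments surface unchanged.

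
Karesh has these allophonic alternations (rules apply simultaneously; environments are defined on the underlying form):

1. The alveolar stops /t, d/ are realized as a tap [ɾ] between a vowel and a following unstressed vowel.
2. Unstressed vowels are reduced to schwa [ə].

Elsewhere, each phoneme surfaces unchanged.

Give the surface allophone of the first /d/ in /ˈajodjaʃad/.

[d]

/d/ (between /o/ and /j/): rule 1 targets it, but not between a vowel and a following unstressed vowel → unchanged [d].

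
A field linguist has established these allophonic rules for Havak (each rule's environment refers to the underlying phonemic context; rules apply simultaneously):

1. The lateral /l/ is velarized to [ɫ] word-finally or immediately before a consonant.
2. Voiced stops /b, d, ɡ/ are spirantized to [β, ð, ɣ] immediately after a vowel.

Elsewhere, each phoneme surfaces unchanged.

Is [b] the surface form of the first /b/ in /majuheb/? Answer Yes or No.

Rule 2 applies to /b/ (word-final: immediately after a vowel) → [β].
The actual realization is [β], not [b].

No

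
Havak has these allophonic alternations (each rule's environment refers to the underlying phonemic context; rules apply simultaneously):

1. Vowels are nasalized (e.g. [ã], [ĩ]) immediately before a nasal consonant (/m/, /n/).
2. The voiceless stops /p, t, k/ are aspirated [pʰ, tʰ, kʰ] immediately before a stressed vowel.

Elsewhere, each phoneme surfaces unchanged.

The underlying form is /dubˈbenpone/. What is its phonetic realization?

[dubˈbẽnpõne]

/d/ — not in any rule's target class → [d].
/u/ (between /d/ and /b/) is in the target of rule 1 but the environment (before a nasal consonant) is not met → [u].
/b/ — not in any rule's target class → [b].
/b/ — not in any rule's target class → [b].
/e/ (between /b/ and /n/): before a nasal consonant, so rule 1 applies → [ẽ].
/n/ (between /e/ and /p/): no rule targets it → [n].
/p/ (between /n/ and /o/) fails the environment for rule 2, so it stays [p].
Rule 1 applies to /o/ (between /p/ and /n/: before a nasal consonant) → [õ].
/n/ (between /o/ and /e/) is unaffected → [n].
/e/ (word-final) fails the environment for rule 1, so it stays [e].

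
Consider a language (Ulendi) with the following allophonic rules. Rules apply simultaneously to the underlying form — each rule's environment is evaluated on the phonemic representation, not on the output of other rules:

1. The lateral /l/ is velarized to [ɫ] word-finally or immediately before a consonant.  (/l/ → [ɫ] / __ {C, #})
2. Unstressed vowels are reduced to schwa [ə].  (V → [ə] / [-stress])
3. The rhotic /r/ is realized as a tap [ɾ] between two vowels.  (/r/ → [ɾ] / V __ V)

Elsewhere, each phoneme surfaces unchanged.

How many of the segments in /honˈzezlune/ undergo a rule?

3

Segments that undergo a rule: /o/ → [ə] (rule 2); /u/ → [ə] (rule 2); /e/ → [ə] (rule 2).
All other segments surface unchanged.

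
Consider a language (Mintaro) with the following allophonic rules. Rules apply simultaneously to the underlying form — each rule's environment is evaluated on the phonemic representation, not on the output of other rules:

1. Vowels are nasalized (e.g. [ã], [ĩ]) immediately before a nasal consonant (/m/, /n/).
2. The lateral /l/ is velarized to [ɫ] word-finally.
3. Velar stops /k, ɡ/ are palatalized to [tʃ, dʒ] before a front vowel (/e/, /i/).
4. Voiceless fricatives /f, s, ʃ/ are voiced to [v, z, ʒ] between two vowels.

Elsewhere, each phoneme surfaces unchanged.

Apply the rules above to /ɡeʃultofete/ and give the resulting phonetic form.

/ɡ/ (word-initial): before a front vowel, so rule 3 applies → [dʒ].
/e/ (between /ɡ/ and /ʃ/): rule 1 targets it, but not before a nasal consonant → unchanged [e].
/ʃ/ (between /e/ and /u/) occurs between two vowels → [ʒ] by rule 4.
/u/ (between /ʃ/ and /l/) fails the environment for rule 1, so it stays [u].
/l/ (between /u/ and /t/) is in the target of rule 2 but the environment (word-finally) is not met → [l].
/t/ — not in any rule's target class → [t].
/o/ (between /t/ and /f/) is in the target of rule 1 but the environment (before a nasal consonant) is not met → [o].
/f/ (between /o/ and /e/): between two vowels, so rule 4 applies → [v].
/e/ (between /f/ and /t/): rule 1 targets it, but not before a nasal consonant → unchanged [e].
/t/ — not in any rule's target class → [t].
/e/ — word-final; rule 1 does not apply here → [e].

[dʒeʒultovete]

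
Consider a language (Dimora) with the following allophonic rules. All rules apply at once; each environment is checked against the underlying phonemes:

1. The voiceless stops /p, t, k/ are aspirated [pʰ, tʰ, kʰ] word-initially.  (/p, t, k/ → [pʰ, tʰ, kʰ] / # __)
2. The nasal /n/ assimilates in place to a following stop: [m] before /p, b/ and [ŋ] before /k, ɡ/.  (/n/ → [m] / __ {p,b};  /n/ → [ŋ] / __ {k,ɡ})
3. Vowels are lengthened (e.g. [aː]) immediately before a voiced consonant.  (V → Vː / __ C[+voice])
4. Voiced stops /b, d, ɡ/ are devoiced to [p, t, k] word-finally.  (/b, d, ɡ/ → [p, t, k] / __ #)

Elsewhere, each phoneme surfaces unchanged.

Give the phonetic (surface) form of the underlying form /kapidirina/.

/k/ (word-initial): word-initially, so rule 1 applies → [kʰ].
/a/ (between /k/ and /p/) fails the environment for rule 3, so it stays [a].
/p/ (between /a/ and /i/) fails the environment for rule 1, so it stays [p].
/i/ (between /p/ and /d/) occurs before a voiced consonant → [iː] by rule 3.
/d/ (between /i/ and /i/): rule 4 targets it, but not word-finally → unchanged [d].
/i/ meets the environment for rule 3 (before a voiced consonant) → [iː].
/r/ (between /i/ and /i/) is unaffected → [r].
/i/ (between /r/ and /n/) occurs before a voiced consonant → [iː] by rule 3.
/n/ (between /i/ and /a/): rule 2 targets it, but not before a labial or velar stop → unchanged [n].
/a/ (word-final) fails the environment for rule 3, so it stays [a].

[kʰapiːdiːriːna]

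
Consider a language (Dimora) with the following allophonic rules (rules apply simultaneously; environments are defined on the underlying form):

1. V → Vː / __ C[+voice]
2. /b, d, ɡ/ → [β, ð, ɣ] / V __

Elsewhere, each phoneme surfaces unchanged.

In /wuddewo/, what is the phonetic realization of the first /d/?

[ð]

Rule 2 applies to /d/ (between /u/ and /d/: immediately after a vowel) → [ð].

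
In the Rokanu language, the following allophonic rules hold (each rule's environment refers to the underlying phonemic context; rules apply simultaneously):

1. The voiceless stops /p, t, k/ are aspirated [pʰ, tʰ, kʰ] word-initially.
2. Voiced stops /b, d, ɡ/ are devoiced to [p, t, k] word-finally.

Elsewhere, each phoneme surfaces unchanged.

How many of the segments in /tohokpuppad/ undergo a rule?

2

Segments that undergo a rule: /t/ → [tʰ] (rule 1); /d/ → [t] (rule 2).
All other segments surface unchanged.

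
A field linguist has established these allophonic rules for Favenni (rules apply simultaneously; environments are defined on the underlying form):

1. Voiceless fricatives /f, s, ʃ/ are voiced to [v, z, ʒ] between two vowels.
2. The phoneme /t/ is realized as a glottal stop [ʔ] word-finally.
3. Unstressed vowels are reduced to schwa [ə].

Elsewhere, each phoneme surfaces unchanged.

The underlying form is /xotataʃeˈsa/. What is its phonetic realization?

/x/ (word-initial) is unaffected → [x].
/o/ (between /x/ and /t/) occurs in an unstressed syllable → [ə] by rule 3.
/t/ (between /o/ and /a/): rule 2 targets it, but not word-finally → unchanged [t].
Rule 3 applies to /a/ (between /t/ and /t/: in an unstressed syllable) → [ə].
/t/ — between /a/ and /a/; rule 2 does not apply here → [t].
/a/ — between /t/ and /ʃ/, in an unstressed syllable — surfaces as [ə] (rule 3).
/ʃ/ (between /a/ and /e/) occurs between two vowels → [ʒ] by rule 1.
/e/ — between /ʃ/ and /s/, in an unstressed syllable — surfaces as [ə] (rule 3).
/s/ (between /e/ and /a/) occurs between two vowels → [z] by rule 1.
/a/ (word-final) is in the target of rule 3 but the environment (in an unstressed syllable) is not met → [a].

[xətətəʒəˈza]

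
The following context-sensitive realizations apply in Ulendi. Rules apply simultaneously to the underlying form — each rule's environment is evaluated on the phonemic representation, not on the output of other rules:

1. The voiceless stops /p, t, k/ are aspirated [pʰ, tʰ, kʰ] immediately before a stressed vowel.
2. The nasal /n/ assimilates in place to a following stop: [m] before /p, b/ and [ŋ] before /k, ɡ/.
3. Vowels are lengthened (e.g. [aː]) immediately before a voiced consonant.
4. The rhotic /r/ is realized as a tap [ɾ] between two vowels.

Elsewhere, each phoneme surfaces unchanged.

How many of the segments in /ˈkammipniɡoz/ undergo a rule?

Segments that undergo a rule: /k/ → [kʰ] (rule 1); /a/ → [aː] (rule 3); /i/ → [iː] (rule 3); /o/ → [oː] (rule 3).
All other segments surface unchanged.

4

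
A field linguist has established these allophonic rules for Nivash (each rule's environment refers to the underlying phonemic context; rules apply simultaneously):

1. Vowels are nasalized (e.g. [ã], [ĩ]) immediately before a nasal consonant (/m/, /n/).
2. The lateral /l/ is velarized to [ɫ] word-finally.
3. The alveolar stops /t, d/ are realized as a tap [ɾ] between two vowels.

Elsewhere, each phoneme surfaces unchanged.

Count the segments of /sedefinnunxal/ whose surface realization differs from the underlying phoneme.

4

Segments that undergo a rule: /d/ → [ɾ] (rule 3); /i/ → [ĩ] (rule 1); /u/ → [ũ] (rule 1); /l/ → [ɫ] (rule 2).
All other segments surface unchanged.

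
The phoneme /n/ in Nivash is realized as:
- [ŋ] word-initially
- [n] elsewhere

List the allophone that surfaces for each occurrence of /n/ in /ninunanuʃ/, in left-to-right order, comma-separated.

Occurrence 1 (position 1): word-initially → [ŋ].
Occurrence 2 (position 3): no conditioning environment matches → elsewhere allophone [n].
Occurrence 3 (position 5): no conditioning environment matches → elsewhere allophone [n].
Occurrence 4 (position 7): no conditioning environment matches → elsewhere allophone [n].

[ŋ], [n], [n], [n]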